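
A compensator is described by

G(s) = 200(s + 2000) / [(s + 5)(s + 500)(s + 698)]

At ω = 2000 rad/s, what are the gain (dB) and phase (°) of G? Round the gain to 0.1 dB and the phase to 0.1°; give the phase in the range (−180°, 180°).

At s = jω = j2000:
zero (s+2000): 2000 + j2000 → |·| = √(2000²+2000²) = √8000000 ≈ 2828.4, ∠ = arctan(2000/2000) ≈ 45.00°
pole (s+5): 5 + j2000 → |·| = √(5²+2000²) = √4000025 ≈ 2000, ∠ = arctan(2000/5) ≈ 89.86°
pole (s+500): 500 + j2000 → |·| = √(500²+2000²) = √4250000 ≈ 2061.6, ∠ = arctan(2000/500) ≈ 75.96°
pole (s+698): 698 + j2000 → |·| = √(698²+2000²) = √4487204 ≈ 2118.3, ∠ = arctan(2000/698) ≈ 70.76°
|G| = 200 · 2828.4 / 8.7342e+09 ≈ 6.4766e-05
Gain = 20 log₁₀(6.4766e-05) ≈ -83.77 dB
∠G = 45.00° − 236.58° = -191.58° ≡ 168.42° (principal value)

-83.8 dB, 168.4°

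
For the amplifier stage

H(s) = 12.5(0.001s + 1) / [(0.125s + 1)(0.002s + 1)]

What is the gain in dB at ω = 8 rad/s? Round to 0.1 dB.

At ω = 8 rad/s:
zero (1 + j8·0.001) = 1 + j0.008 → |·| ≈ 1, ∠ ≈ 0.46°
pole (1 + j8·0.125) = 1 + j1 → |·| ≈ 1.4142, ∠ ≈ 45.00°
pole (1 + j8·0.002) = 1 + j0.016 → |·| ≈ 1.0001, ∠ ≈ 0.92°
|H| = 12.5 · 1 / (1.4142 · 1.0001) ≈ 8.838
Gain = 20 log₁₀(8.838) ≈ 18.93 dB

18.9 dB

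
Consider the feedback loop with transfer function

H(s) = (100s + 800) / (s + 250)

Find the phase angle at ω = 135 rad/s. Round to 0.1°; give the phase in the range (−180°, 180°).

Substitute s = j135:
Numerator: 100(j135) + 800 = 800 + j13500
Denominator: (j135) + 250 = 250 + j135
|N| = √(800² + 13500²) ≈ 13524, ∠N ≈ 86.61°
|D| = √(250² + 135²) ≈ 284.12, ∠D ≈ 28.37°
∠H = 86.61° − 28.37° = 58.24°

58.2°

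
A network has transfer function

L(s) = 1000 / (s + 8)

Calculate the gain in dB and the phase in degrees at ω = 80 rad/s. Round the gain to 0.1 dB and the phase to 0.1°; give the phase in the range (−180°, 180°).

At s = jω = j80:
pole (s+8): 8 + j80 → |·| = √(8²+80²) = √6464 ≈ 80.399, ∠ = arctan(80/8) ≈ 84.29°
|L| = 1000 / 80.399 ≈ 12.438
Gain = 20 log₁₀(12.438) ≈ 21.90 dB
∠L = 0.00° − 84.29° = -84.29°

21.9 dB, -84.3°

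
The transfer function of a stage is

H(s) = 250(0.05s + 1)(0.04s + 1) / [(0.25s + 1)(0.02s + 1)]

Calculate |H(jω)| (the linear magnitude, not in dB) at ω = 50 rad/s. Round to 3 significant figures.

At ω = 50 rad/s:
zero (1 + j50·0.05) = 1 + j2.5 → |·| ≈ 2.6926, ∠ ≈ 68.20°
zero (1 + j50·0.04) = 1 + j2 → |·| ≈ 2.2361, ∠ ≈ 63.43°
pole (1 + j50·0.25) = 1 + j12.5 → |·| ≈ 12.54, ∠ ≈ 85.43°
pole (1 + j50·0.02) = 1 + j1 → |·| ≈ 1.4142, ∠ ≈ 45.00°
|H| = 250 · 2.6926 · 2.2361 / (12.54 · 1.4142) ≈ 84.878

84.9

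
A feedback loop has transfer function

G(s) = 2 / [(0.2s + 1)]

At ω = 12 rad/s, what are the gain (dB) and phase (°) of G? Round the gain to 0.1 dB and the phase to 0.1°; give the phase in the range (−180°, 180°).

-2.3 dB, -67.4°

At ω = 12 rad/s:
pole (1 + j12·0.2) = 1 + j2.4 → |·| ≈ 2.6, ∠ ≈ 67.38°
|G| = 2 · 1 / (2.6) ≈ 0.76923
Gain = 20 log₁₀(0.76923) ≈ -2.28 dB
∠G = (0°) − (67.38°) = -67.38°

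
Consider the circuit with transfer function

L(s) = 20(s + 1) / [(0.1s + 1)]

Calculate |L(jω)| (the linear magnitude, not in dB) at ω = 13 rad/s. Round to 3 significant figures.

At ω = 13 rad/s:
zero (1 + j13·1) = 1 + j13 → |·| ≈ 13.038, ∠ ≈ 85.60°
pole (1 + j13·0.1) = 1 + j1.3 → |·| ≈ 1.6401, ∠ ≈ 52.43°
|L| = 20 · 13.038 / (1.6401) ≈ 158.99

159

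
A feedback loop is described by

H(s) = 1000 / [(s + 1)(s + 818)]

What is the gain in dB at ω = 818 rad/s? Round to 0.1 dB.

-59.5 dB

At s = jω = j818:
pole (s+1): 1 + j818 → |·| = √(1²+818²) = √669125 ≈ 818, ∠ = arctan(818/1) ≈ 89.93°
pole (s+818): 818 + j818 → |·| = √(818²+818²) = √1338248 ≈ 1156.8, ∠ = arctan(818/818) ≈ 45.00°
|H| = 1000 / 9.4626e+05 ≈ 0.0010568
Gain = 20 log₁₀(0.0010568) ≈ -59.52 dB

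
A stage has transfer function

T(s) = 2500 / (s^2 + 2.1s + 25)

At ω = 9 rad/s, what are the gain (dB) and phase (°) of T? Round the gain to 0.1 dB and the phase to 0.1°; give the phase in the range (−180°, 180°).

At s = jω = j9:
quadratic: (j9)² + 2.1·j9 + 25 = -56 + j18.9 → |·| ≈ 59.103, ∠ ≈ 161.35°
|T| = 2500 / 59.103 ≈ 42.299
Gain = 20 log₁₀(42.299) ≈ 32.53 dB
∠T = 0.00° − 161.35° = -161.35°

32.5 dB, -161.4°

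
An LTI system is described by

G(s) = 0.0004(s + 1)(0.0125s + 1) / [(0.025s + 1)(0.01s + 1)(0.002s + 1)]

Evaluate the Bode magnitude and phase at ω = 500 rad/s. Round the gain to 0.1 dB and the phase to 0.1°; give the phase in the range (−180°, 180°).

-37.1 dB, -38.3°

At ω = 500 rad/s:
zero (1 + j500·1) = 1 + j500 → |·| ≈ 500, ∠ ≈ 89.89°
zero (1 + j500·0.0125) = 1 + j6.25 → |·| ≈ 6.3295, ∠ ≈ 80.91°
pole (1 + j500·0.025) = 1 + j12.5 → |·| ≈ 12.54, ∠ ≈ 85.43°
pole (1 + j500·0.01) = 1 + j5 → |·| ≈ 5.099, ∠ ≈ 78.69°
pole (1 + j500·0.002) = 1 + j1 → |·| ≈ 1.4142, ∠ ≈ 45.00°
|G| = 0.0004 · 500 · 6.3295 / (12.54 · 5.099 · 1.4142) ≈ 0.013999
Gain = 20 log₁₀(0.013999) ≈ -37.08 dB
∠G = (89.89° + 80.91°) − (85.43° + 78.69° + 45.00°) = -38.32°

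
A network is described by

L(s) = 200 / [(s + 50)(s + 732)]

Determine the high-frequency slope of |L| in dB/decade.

-40 dB/decade

Each pole contributes −20 dB/decade at high frequency; each zero contributes +20 dB/decade.
Net: 0 zero(s) − 2 pole(s) → -40 dB/decade.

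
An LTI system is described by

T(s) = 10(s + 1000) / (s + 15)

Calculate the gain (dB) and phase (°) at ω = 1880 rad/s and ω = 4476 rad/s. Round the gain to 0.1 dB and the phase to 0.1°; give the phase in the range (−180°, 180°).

At s = jω = j1880:
zero (s+1000): 1000 + j1880 → |·| = √(1000²+1880²) = √4534400 ≈ 2129.4, ∠ = arctan(1880/1000) ≈ 61.99°
pole (s+15): 15 + j1880 → |·| = √(15²+1880²) = √3534625 ≈ 1880.1, ∠ = arctan(1880/15) ≈ 89.54°
|T| = 10 · 2129.4 / 1880.1 ≈ 11.326
Gain = 20 log₁₀(11.326) ≈ 21.08 dB
∠T = 61.99° − 89.54° = -27.55°

At s = jω = j4476:
zero (s+1000): 1000 + j4476 → |·| = √(1000²+4476²) = √21034576 ≈ 4586.3, ∠ = arctan(4476/1000) ≈ 77.41°
pole (s+15): 15 + j4476 → |·| = √(15²+4476²) = √20034801 ≈ 4476, ∠ = arctan(4476/15) ≈ 89.81°
|T| = 10 · 4586.3 / 4476 ≈ 10.246
Gain = 20 log₁₀(10.246) ≈ 20.21 dB
∠T = 77.41° − 89.81° = -12.40°

ω = 1880: 21.1 dB, -27.6°; ω = 4476: 20.2 dB, -12.4°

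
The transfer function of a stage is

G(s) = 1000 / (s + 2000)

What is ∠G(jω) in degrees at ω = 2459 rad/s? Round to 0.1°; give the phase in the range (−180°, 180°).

Substitute s = j2459:
Numerator: 1000 = 1000 + j0
Denominator: (j2459) + 2000 = 2000 + j2459
|N| = √(1000² + 0²) ≈ 1000, ∠N ≈ 0.00°
|D| = √(2000² + 2459²) ≈ 3169.6, ∠D ≈ 50.88°
∠G = 0.00° − 50.88° = -50.88°

-50.9°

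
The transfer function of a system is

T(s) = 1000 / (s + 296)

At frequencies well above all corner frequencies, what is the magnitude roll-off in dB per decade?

-20 dB/decade

Each pole contributes −20 dB/decade at high frequency; each zero contributes +20 dB/decade.
Net: 0 zero(s) − 1 pole(s) → -20 dB/decade.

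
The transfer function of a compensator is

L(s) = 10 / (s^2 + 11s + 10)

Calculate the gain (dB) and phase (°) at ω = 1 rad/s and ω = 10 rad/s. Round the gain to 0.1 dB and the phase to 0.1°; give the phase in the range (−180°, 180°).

ω = 1: -3.1 dB, -50.7°; ω = 10: -23.1 dB, -129.3°

Substitute s = j1:
Numerator: 10 = 10 + j0
Denominator: (j1)^2 + 11(j1) + 10 = 9 + j11
|N| = √(10² + 0²) ≈ 10, ∠N ≈ 0.00°
|D| = √(9² + 11²) ≈ 14.213, ∠D ≈ 50.71°
|L| = 10 / 14.213 ≈ 0.70358
Gain = 20 log₁₀(0.70358) ≈ -3.05 dB
∠L = 0.00° − 50.71° = -50.71°

Substitute s = j10:
Numerator: 10 = 10 + j0
Denominator: (j10)^2 + 11(j10) + 10 = -90 + j110
|N| = √(10² + 0²) ≈ 10, ∠N ≈ 0.00°
|D| = √(90² + 110²) ≈ 142.13, ∠D ≈ 129.29°
|L| = 10 / 142.13 ≈ 0.070358
Gain = 20 log₁₀(0.070358) ≈ -23.05 dB
∠L = 0.00° − 129.29° = -129.29°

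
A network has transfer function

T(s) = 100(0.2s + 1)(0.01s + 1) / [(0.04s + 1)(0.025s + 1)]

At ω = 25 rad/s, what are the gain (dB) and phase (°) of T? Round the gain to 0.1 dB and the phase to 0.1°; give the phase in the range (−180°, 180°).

At ω = 25 rad/s:
zero (1 + j25·0.2) = 1 + j5 → |·| ≈ 5.099, ∠ ≈ 78.69°
zero (1 + j25·0.01) = 1 + j0.25 → |·| ≈ 1.0308, ∠ ≈ 14.04°
pole (1 + j25·0.04) = 1 + j1 → |·| ≈ 1.4142, ∠ ≈ 45.00°
pole (1 + j25·0.025) = 1 + j0.625 → |·| ≈ 1.1792, ∠ ≈ 32.01°
|T| = 100 · 5.099 · 1.0308 / (1.4142 · 1.1792) ≈ 315.18
Gain = 20 log₁₀(315.18) ≈ 49.97 dB
∠T = (78.69° + 14.04°) − (45.00° + 32.01°) = 15.72°

50.0 dB, 15.7°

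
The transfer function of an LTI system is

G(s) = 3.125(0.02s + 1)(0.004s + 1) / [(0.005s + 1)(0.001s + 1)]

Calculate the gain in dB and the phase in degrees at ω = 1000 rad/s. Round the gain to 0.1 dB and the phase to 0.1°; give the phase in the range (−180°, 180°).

31.1 dB, 39.4°

At ω = 1000 rad/s:
zero (1 + j1000·0.02) = 1 + j20 → |·| ≈ 20.025, ∠ ≈ 87.14°
zero (1 + j1000·0.004) = 1 + j4 → |·| ≈ 4.1231, ∠ ≈ 75.96°
pole (1 + j1000·0.005) = 1 + j5 → |·| ≈ 5.099, ∠ ≈ 78.69°
pole (1 + j1000·0.001) = 1 + j1 → |·| ≈ 1.4142, ∠ ≈ 45.00°
|G| = 3.125 · 20.025 · 4.1231 / (5.099 · 1.4142) ≈ 35.781
Gain = 20 log₁₀(35.781) ≈ 31.07 dB
∠G = (87.14° + 75.96°) − (78.69° + 45.00°) = 39.41°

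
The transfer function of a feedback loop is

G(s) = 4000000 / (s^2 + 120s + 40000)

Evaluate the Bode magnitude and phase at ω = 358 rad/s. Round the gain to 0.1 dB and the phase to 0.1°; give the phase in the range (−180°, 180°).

32.2 dB, -154.0°

At s = jω = j358:
quadratic: (j358)² + 120·j358 + 40000 = -88164 + j42960 → |·| ≈ 98074, ∠ ≈ 154.02°
|G| = 4000000 / 98074 ≈ 40.786
Gain = 20 log₁₀(40.786) ≈ 32.21 dB
∠G = 0.00° − 154.02° = -154.02°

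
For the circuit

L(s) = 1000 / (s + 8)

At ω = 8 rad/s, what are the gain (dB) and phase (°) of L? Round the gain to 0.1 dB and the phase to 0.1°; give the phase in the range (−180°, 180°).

At s = jω = j8:
pole (s+8): 8 + j8 → |·| = √(8²+8²) = √128 ≈ 11.314, ∠ = arctan(8/8) ≈ 45.00°
|L| = 1000 / 11.314 ≈ 88.386
Gain = 20 log₁₀(88.386) ≈ 38.93 dB
∠L = 0.00° − 45.00° = -45.00°

38.9 dB, -45.0°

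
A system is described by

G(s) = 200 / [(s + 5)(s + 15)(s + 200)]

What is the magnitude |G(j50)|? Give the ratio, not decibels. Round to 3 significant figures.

At s = jω = j50:
pole (s+5): 5 + j50 → |·| = √(5²+50²) = √2525 ≈ 50.249, ∠ = arctan(50/5) ≈ 84.29°
pole (s+15): 15 + j50 → |·| = √(15²+50²) = √2725 ≈ 52.202, ∠ = arctan(50/15) ≈ 73.30°
pole (s+200): 200 + j50 → |·| = √(200²+50²) = √42500 ≈ 206.16, ∠ = arctan(50/200) ≈ 14.04°
|G| = 200 / 5.4078e+05 ≈ 0.00036984

0.000370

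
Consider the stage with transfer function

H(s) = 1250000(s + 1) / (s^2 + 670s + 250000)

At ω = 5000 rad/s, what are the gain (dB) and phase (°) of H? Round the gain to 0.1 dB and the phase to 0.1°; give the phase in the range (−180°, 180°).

48.0 dB, -82.3°

At s = jω = j5000:
zero (s+1): 1 + j5000 → |·| = √(1²+5000²) = √25000001 ≈ 5000, ∠ = arctan(5000/1) ≈ 89.99°
quadratic: (j5000)² + 670·j5000 + 250000 = -24750000 + j3350000 → |·| ≈ 2.4976e+07, ∠ ≈ 172.29°
|H| = 1250000 · 5000 / 2.4976e+07 ≈ 250.24
Gain = 20 log₁₀(250.24) ≈ 47.97 dB
∠H = 89.99° − 172.29° = -82.30°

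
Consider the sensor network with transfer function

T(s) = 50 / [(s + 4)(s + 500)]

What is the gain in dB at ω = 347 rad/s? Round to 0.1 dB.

At s = jω = j347:
pole (s+4): 4 + j347 → |·| = √(4²+347²) = √120425 ≈ 347.02, ∠ = arctan(347/4) ≈ 89.34°
pole (s+500): 500 + j347 → |·| = √(500²+347²) = √370409 ≈ 608.61, ∠ = arctan(347/500) ≈ 34.76°
|T| = 50 / 2.112e+05 ≈ 0.00023674
Gain = 20 log₁₀(0.00023674) ≈ -72.51 dB

-72.5 dB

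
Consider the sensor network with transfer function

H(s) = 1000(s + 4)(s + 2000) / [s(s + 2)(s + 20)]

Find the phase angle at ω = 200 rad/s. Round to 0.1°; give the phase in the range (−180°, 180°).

-169.2°

At s = jω = j200:
zero (s+4): 4 + j200 → |·| = √(4²+200²) = √40016 ≈ 200.04, ∠ = arctan(200/4) ≈ 88.85°
zero (s+2000): 2000 + j200 → |·| = √(2000²+200²) = √4040000 ≈ 2010, ∠ = arctan(200/2000) ≈ 5.71°
pole (s+2): 2 + j200 → |·| = √(2²+200²) = √40004 ≈ 200.01, ∠ = arctan(200/2) ≈ 89.43°
pole (s+20): 20 + j200 → |·| = √(20²+200²) = √40400 ≈ 201, ∠ = arctan(200/20) ≈ 84.29°
pole at origin: |s| = 200, ∠ = 90.00° (in denominator)
∠H = 94.56° − 263.72° = -169.16°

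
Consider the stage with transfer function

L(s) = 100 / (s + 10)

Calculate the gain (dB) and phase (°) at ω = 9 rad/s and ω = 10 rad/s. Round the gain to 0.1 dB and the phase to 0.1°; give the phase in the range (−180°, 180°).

At s = jω = j9:
pole (s+10): 10 + j9 → |·| = √(10²+9²) = √181 ≈ 13.454, ∠ = arctan(9/10) ≈ 41.99°
|L| = 100 / 13.454 ≈ 7.4327
Gain = 20 log₁₀(7.4327) ≈ 17.42 dB
∠L = 0.00° − 41.99° = -41.99°

At s = jω = j10:
pole (s+10): 10 + j10 → |·| = √(10²+10²) = √200 ≈ 14.142, ∠ = arctan(10/10) ≈ 45.00°
|L| = 100 / 14.142 ≈ 7.0711
Gain = 20 log₁₀(7.0711) ≈ 16.99 dB
∠L = 0.00° − 45.00° = -45.00°

ω = 9: 17.4 dB, -42.0°; ω = 10: 17.0 dB, -45.0°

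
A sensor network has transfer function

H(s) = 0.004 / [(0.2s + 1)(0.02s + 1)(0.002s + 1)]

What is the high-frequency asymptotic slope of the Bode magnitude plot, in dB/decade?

Each pole contributes −20 dB/decade at high frequency; each zero contributes +20 dB/decade.
Net: 0 zero(s) − 3 pole(s) → -60 dB/decade.

-60 dB/decade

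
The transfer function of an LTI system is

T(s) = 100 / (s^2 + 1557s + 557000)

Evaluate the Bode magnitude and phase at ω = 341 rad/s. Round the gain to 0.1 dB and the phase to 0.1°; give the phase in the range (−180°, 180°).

-76.8 dB, -50.3°

Substitute s = j341:
Numerator: 100 = 100 + j0
Denominator: (j341)^2 + 1557(j341) + 557000 = 440719 + j530937
|N| = √(100² + 0²) ≈ 100, ∠N ≈ 0.00°
|D| = √(440719² + 530937²) ≈ 6.9002e+05, ∠D ≈ 50.30°
|T| = 100 / 6.9002e+05 ≈ 0.00014492
Gain = 20 log₁₀(0.00014492) ≈ -76.78 dB
∠T = 0.00° − 50.30° = -50.30°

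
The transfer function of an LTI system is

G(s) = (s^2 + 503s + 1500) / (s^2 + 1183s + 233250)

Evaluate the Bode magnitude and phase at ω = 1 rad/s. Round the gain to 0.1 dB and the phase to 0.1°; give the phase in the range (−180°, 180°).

-43.4 dB, 18.3°

Substitute s = j1:
Numerator: (j1)^2 + 503(j1) + 1500 = 1499 + j503
Denominator: (j1)^2 + 1183(j1) + 233250 = 233249 + j1183
|N| = √(1499² + 503²) ≈ 1581.1, ∠N ≈ 18.55°
|D| = √(233249² + 1183²) ≈ 2.3325e+05, ∠D ≈ 0.29°
|G| = 1581.1 / 2.3325e+05 ≈ 0.0067786
Gain = 20 log₁₀(0.0067786) ≈ -43.38 dB
∠G = 18.55° − 0.29° = 18.26°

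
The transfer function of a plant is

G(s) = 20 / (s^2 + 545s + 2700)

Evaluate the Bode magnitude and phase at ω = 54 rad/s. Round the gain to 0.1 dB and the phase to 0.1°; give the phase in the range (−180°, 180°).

Substitute s = j54:
Numerator: 20 = 20 + j0
Denominator: (j54)^2 + 545(j54) + 2700 = -216 + j29430
|N| = √(20² + 0²) ≈ 20, ∠N ≈ 0.00°
|D| = √(216² + 29430²) ≈ 29431, ∠D ≈ 90.42°
|G| = 20 / 29431 ≈ 0.00067956
Gain = 20 log₁₀(0.00067956) ≈ -63.36 dB
∠G = 0.00° − 90.42° = -90.42°

-63.4 dB, -90.4°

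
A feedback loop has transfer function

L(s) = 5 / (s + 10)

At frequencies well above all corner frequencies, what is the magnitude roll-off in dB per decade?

Each pole contributes −20 dB/decade at high frequency; each zero contributes +20 dB/decade.
Net: 0 zero(s) − 1 pole(s) → -20 dB/decade.

-20 dB/decade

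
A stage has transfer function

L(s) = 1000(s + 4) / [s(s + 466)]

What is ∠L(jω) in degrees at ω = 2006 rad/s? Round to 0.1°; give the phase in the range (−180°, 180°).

At s = jω = j2006:
zero (s+4): 4 + j2006 → |·| = √(4²+2006²) = √4024052 ≈ 2006, ∠ = arctan(2006/4) ≈ 89.89°
pole (s+466): 466 + j2006 → |·| = √(466²+2006²) = √4241192 ≈ 2059.4, ∠ = arctan(2006/466) ≈ 76.92°
pole at origin: |s| = 2006, ∠ = 90.00° (in denominator)
∠L = 89.89° − 166.92° = -77.03°

-77.0°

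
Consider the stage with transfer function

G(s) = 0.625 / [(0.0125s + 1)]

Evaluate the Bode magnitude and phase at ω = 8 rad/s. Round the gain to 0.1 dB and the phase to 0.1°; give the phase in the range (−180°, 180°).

-4.1 dB, -5.7°

At ω = 8 rad/s:
pole (1 + j8·0.0125) = 1 + j0.1 → |·| ≈ 1.005, ∠ ≈ 5.71°
|G| = 0.625 · 1 / (1.005) ≈ 0.62189
Gain = 20 log₁₀(0.62189) ≈ -4.13 dB
∠G = (0°) − (5.71°) = -5.71°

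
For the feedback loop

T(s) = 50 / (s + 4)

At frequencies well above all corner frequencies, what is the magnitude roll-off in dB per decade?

Each pole contributes −20 dB/decade at high frequency; each zero contributes +20 dB/decade.
Net: 0 zero(s) − 1 pole(s) → -20 dB/decade.

-20 dB/decade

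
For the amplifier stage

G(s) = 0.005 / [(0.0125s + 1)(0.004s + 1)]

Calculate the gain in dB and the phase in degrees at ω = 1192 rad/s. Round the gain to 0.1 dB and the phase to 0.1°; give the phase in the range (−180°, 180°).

At ω = 1192 rad/s:
pole (1 + j1192·0.0125) = 1 + j14.9 → |·| ≈ 14.934, ∠ ≈ 86.16°
pole (1 + j1192·0.004) = 1 + j4.768 → |·| ≈ 4.8717, ∠ ≈ 78.15°
|G| = 0.005 · 1 / (14.934 · 4.8717) ≈ 6.8725e-05
Gain = 20 log₁₀(6.8725e-05) ≈ -83.26 dB
∠G = (0°) − (86.16° + 78.15°) = -164.31°

-83.3 dB, -164.3°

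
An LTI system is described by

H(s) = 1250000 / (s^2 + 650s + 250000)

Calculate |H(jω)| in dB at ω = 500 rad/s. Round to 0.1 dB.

11.7 dB

At s = jω = j500:
quadratic: (j500)² + 650·j500 + 250000 = 0 + j325000 → |·| ≈ 3.25e+05, ∠ ≈ 90.00°
|H| = 1250000 / 3.25e+05 ≈ 3.8462
Gain = 20 log₁₀(3.8462) ≈ 11.70 dB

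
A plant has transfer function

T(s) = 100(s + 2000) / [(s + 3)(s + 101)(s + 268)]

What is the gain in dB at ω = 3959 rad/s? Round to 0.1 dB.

At s = jω = j3959:
zero (s+2000): 2000 + j3959 → |·| = √(2000²+3959²) = √19673681 ≈ 4435.5, ∠ = arctan(3959/2000) ≈ 63.20°
pole (s+3): 3 + j3959 → |·| = √(3²+3959²) = √15673690 ≈ 3959, ∠ = arctan(3959/3) ≈ 89.96°
pole (s+101): 101 + j3959 → |·| = √(101²+3959²) = √15683882 ≈ 3960.3, ∠ = arctan(3959/101) ≈ 88.54°
pole (s+268): 268 + j3959 → |·| = √(268²+3959²) = √15745505 ≈ 3968.1, ∠ = arctan(3959/268) ≈ 86.13°
|T| = 100 · 4435.5 / 6.2215e+10 ≈ 7.1293e-06
Gain = 20 log₁₀(7.1293e-06) ≈ -102.94 dB

-102.9 dB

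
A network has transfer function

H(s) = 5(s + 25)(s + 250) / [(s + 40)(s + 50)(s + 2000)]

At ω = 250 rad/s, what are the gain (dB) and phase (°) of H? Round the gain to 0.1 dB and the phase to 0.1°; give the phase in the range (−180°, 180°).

At s = jω = j250:
zero (s+25): 25 + j250 → |·| = √(25²+250²) = √63125 ≈ 251.25, ∠ = arctan(250/25) ≈ 84.29°
zero (s+250): 250 + j250 → |·| = √(250²+250²) = √125000 ≈ 353.55, ∠ = arctan(250/250) ≈ 45.00°
pole (s+40): 40 + j250 → |·| = √(40²+250²) = √64100 ≈ 253.18, ∠ = arctan(250/40) ≈ 80.91°
pole (s+50): 50 + j250 → |·| = √(50²+250²) = √65000 ≈ 254.95, ∠ = arctan(250/50) ≈ 78.69°
pole (s+2000): 2000 + j250 → |·| = √(2000²+250²) = √4062500 ≈ 2015.6, ∠ = arctan(250/2000) ≈ 7.13°
|H| = 5 · 88829 / 1.301e+08 ≈ 0.0034139
Gain = 20 log₁₀(0.0034139) ≈ -49.33 dB
∠H = 129.29° − 166.73° = -37.44°

-49.3 dB, -37.4°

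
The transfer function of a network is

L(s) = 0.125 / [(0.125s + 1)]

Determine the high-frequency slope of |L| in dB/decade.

Each pole contributes −20 dB/decade at high frequency; each zero contributes +20 dB/decade.
Net: 0 zero(s) − 1 pole(s) → -20 dB/decade.

-20 dB/decade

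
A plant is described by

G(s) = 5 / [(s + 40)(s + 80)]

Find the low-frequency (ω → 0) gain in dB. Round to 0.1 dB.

G(0) = 5 / (40·80) = 0.0015625
20 log₁₀(0.0015625) ≈ -56.12 dB

-56.1 dB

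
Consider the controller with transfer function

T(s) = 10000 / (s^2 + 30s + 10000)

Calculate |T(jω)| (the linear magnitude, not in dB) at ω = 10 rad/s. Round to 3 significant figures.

At s = jω = j10:
quadratic: (j10)² + 30·j10 + 10000 = 9900 + j300 → |·| ≈ 9904.5, ∠ ≈ 1.74°
|T| = 10000 / 9904.5 ≈ 1.0096

1.01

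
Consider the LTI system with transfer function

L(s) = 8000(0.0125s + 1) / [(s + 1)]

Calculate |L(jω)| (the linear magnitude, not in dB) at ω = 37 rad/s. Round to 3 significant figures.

238

At ω = 37 rad/s:
zero (1 + j37·0.0125) = 1 + j0.4625 → |·| ≈ 1.1018, ∠ ≈ 24.82°
pole (1 + j37·1) = 1 + j37 → |·| ≈ 37.014, ∠ ≈ 88.45°
|L| = 8000 · 1.1018 / (37.014) ≈ 238.14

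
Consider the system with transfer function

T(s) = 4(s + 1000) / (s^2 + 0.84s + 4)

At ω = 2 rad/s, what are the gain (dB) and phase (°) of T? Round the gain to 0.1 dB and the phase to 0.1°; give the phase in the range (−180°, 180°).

At s = jω = j2:
zero (s+1000): 1000 + j2 → |·| = √(1000²+2²) = √1000004 ≈ 1000, ∠ = arctan(2/1000) ≈ 0.11°
quadratic: (j2)² + 0.84·j2 + 4 = 0 + j1.68 → |·| ≈ 1.68, ∠ ≈ 90.00°
|T| = 4 · 1000 / 1.68 ≈ 2381
Gain = 20 log₁₀(2381) ≈ 67.54 dB
∠T = 0.11° − 90.00° = -89.89°

67.5 dB, -89.9°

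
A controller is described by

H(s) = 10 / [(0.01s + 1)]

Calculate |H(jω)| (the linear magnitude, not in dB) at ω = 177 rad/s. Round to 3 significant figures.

4.92

At ω = 177 rad/s:
pole (1 + j177·0.01) = 1 + j1.77 → |·| ≈ 2.033, ∠ ≈ 60.53°
|H| = 10 · 1 / (2.033) ≈ 4.9188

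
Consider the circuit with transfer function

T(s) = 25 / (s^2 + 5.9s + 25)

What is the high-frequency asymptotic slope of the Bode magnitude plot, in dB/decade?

-40 dB/decade

Each pole contributes −20 dB/decade at high frequency; each zero contributes +20 dB/decade.
Net: 0 zero(s) − 2 pole(s) → -40 dB/decade.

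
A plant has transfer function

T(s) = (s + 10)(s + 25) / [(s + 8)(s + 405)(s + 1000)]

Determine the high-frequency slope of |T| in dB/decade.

Each pole contributes −20 dB/decade at high frequency; each zero contributes +20 dB/decade.
Net: 2 zero(s) − 3 pole(s) → -20 dB/decade.

-20 dB/decade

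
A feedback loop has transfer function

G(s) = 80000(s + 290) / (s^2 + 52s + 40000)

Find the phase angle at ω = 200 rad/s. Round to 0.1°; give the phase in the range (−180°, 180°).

-55.4°

At s = jω = j200:
zero (s+290): 290 + j200 → |·| = √(290²+200²) = √124100 ≈ 352.28, ∠ = arctan(200/290) ≈ 34.59°
quadratic: (j200)² + 52·j200 + 40000 = 0 + j10400 → |·| ≈ 10400, ∠ ≈ 90.00°
∠G = 34.59° − 90.00° = -55.41°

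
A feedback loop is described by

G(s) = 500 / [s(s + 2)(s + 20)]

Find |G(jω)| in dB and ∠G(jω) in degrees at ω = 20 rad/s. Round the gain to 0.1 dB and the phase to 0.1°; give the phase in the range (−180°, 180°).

At s = jω = j20:
pole (s+2): 2 + j20 → |·| = √(2²+20²) = √404 ≈ 20.1, ∠ = arctan(20/2) ≈ 84.29°
pole (s+20): 20 + j20 → |·| = √(20²+20²) = √800 ≈ 28.284, ∠ = arctan(20/20) ≈ 45.00°
pole at origin: |s| = 20, ∠ = 90.00° (in denominator)
|G| = 500 / 11370 ≈ 0.043975
Gain = 20 log₁₀(0.043975) ≈ -27.14 dB
∠G = 0.00° − 219.29° = -219.29° ≡ 140.71° (principal value)

-27.1 dB, 140.7°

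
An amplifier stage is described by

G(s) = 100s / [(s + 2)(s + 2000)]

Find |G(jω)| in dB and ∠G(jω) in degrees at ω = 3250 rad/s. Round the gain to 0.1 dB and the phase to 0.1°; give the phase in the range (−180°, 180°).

-31.6 dB, -58.4°

At s = jω = j3250:
zero at origin: s = j3250 → |·| = 3250, ∠ = 90.00°
pole (s+2): 2 + j3250 → |·| = √(2²+3250²) = √10562504 ≈ 3250, ∠ = arctan(3250/2) ≈ 89.96°
pole (s+2000): 2000 + j3250 → |·| = √(2000²+3250²) = √14562500 ≈ 3816.1, ∠ = arctan(3250/2000) ≈ 58.39°
|G| = 100 · 3250 / 1.2402e+07 ≈ 0.026205
Gain = 20 log₁₀(0.026205) ≈ -31.63 dB
∠G = 90.00° − 148.35° = -58.35°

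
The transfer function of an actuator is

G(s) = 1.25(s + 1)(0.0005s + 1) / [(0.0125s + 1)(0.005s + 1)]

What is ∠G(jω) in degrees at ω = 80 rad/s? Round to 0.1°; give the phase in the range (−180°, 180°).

At ω = 80 rad/s:
zero (1 + j80·1) = 1 + j80 → |·| ≈ 80.006, ∠ ≈ 89.28°
zero (1 + j80·0.0005) = 1 + j0.04 → |·| ≈ 1.0008, ∠ ≈ 2.29°
pole (1 + j80·0.0125) = 1 + j1 → |·| ≈ 1.4142, ∠ ≈ 45.00°
pole (1 + j80·0.005) = 1 + j0.4 → |·| ≈ 1.077, ∠ ≈ 21.80°
∠G = (89.28° + 2.29°) − (45.00° + 21.80°) = 24.77°

24.8°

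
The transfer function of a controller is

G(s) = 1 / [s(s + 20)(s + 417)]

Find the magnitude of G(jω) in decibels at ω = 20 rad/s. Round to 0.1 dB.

-107.5 dB

At s = jω = j20:
pole (s+20): 20 + j20 → |·| = √(20²+20²) = √800 ≈ 28.284, ∠ = arctan(20/20) ≈ 45.00°
pole (s+417): 417 + j20 → |·| = √(417²+20²) = √174289 ≈ 417.48, ∠ = arctan(20/417) ≈ 2.75°
pole at origin: |s| = 20, ∠ = 90.00° (in denominator)
|G| = 1 / 2.3616e+05 ≈ 4.2344e-06
Gain = 20 log₁₀(4.2344e-06) ≈ -107.46 dB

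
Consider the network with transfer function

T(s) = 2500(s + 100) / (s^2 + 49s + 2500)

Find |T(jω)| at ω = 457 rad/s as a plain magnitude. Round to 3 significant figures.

5.63

At s = jω = j457:
zero (s+100): 100 + j457 → |·| = √(100²+457²) = √218849 ≈ 467.81, ∠ = arctan(457/100) ≈ 77.66°
quadratic: (j457)² + 49·j457 + 2500 = -206349 + j22393 → |·| ≈ 2.0756e+05, ∠ ≈ 173.81°
|T| = 2500 · 467.81 / 2.0756e+05 ≈ 5.6346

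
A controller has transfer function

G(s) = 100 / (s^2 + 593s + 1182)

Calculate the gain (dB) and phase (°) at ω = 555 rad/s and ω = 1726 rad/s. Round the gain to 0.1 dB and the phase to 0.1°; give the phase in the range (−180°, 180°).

ω = 555: -73.1 dB, -133.0°; ω = 1726: -90.0 dB, -161.0°

Substitute s = j555:
Numerator: 100 = 100 + j0
Denominator: (j555)^2 + 593(j555) + 1182 = -306843 + j329115
|N| = √(100² + 0²) ≈ 100, ∠N ≈ 0.00°
|D| = √(306843² + 329115²) ≈ 4.4997e+05, ∠D ≈ 132.99°
|G| = 100 / 4.4997e+05 ≈ 0.00022224
Gain = 20 log₁₀(0.00022224) ≈ -73.06 dB
∠G = 0.00° − 132.99° = -132.99°

Substitute s = j1726:
Numerator: 100 = 100 + j0
Denominator: (j1726)^2 + 593(j1726) + 1182 = -2977894 + j1023518
|N| = √(100² + 0²) ≈ 100, ∠N ≈ 0.00°
|D| = √(2977894² + 1023518²) ≈ 3.1489e+06, ∠D ≈ 161.03°
|G| = 100 / 3.1489e+06 ≈ 3.1757e-05
Gain = 20 log₁₀(3.1757e-05) ≈ -89.96 dB
∠G = 0.00° − 161.03° = -161.03°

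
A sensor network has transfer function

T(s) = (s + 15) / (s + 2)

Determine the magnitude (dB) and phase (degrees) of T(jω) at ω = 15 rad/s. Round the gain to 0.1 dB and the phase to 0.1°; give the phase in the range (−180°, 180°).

2.9 dB, -37.4°

At s = jω = j15:
zero (s+15): 15 + j15 → |·| = √(15²+15²) = √450 ≈ 21.213, ∠ = arctan(15/15) ≈ 45.00°
pole (s+2): 2 + j15 → |·| = √(2²+15²) = √229 ≈ 15.133, ∠ = arctan(15/2) ≈ 82.41°
|T| = 1 · 21.213 / 15.133 ≈ 1.4018
Gain = 20 log₁₀(1.4018) ≈ 2.93 dB
∠T = 45.00° − 82.41° = -37.41°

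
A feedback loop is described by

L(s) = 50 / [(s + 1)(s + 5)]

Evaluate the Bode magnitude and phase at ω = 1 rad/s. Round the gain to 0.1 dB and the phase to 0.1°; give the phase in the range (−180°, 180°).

At s = jω = j1:
pole (s+1): 1 + j1 → |·| = √(1²+1²) = √2 ≈ 1.4142, ∠ = arctan(1/1) ≈ 45.00°
pole (s+5): 5 + j1 → |·| = √(5²+1²) = √26 ≈ 5.099, ∠ = arctan(1/5) ≈ 11.31°
|L| = 50 / 7.211 ≈ 6.9339
Gain = 20 log₁₀(6.9339) ≈ 16.82 dB
∠L = 0.00° − 56.31° = -56.31°

16.8 dB, -56.3°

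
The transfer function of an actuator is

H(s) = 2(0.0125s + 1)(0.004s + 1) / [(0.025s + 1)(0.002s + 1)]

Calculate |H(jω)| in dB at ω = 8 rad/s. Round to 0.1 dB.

5.9 dB

At ω = 8 rad/s:
zero (1 + j8·0.0125) = 1 + j0.1 → |·| ≈ 1.005, ∠ ≈ 5.71°
zero (1 + j8·0.004) = 1 + j0.032 → |·| ≈ 1.0005, ∠ ≈ 1.83°
pole (1 + j8·0.025) = 1 + j0.2 → |·| ≈ 1.0198, ∠ ≈ 11.31°
pole (1 + j8·0.002) = 1 + j0.016 → |·| ≈ 1.0001, ∠ ≈ 0.92°
|H| = 2 · 1.005 · 1.0005 / (1.0198 · 1.0001) ≈ 1.9718
Gain = 20 log₁₀(1.9718) ≈ 5.90 dB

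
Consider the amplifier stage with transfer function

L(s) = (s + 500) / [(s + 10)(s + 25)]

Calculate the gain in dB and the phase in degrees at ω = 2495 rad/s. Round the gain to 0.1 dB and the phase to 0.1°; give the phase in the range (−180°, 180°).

-67.8 dB, -100.5°

At s = jω = j2495:
zero (s+500): 500 + j2495 → |·| = √(500²+2495²) = √6475025 ≈ 2544.6, ∠ = arctan(2495/500) ≈ 78.67°
pole (s+10): 10 + j2495 → |·| = √(10²+2495²) = √6225125 ≈ 2495, ∠ = arctan(2495/10) ≈ 89.77°
pole (s+25): 25 + j2495 → |·| = √(25²+2495²) = √6225650 ≈ 2495.1, ∠ = arctan(2495/25) ≈ 89.43°
|L| = 1 · 2544.6 / 6.2253e+06 ≈ 0.00040875
Gain = 20 log₁₀(0.00040875) ≈ -67.77 dB
∠L = 78.67° − 179.20° = -100.53°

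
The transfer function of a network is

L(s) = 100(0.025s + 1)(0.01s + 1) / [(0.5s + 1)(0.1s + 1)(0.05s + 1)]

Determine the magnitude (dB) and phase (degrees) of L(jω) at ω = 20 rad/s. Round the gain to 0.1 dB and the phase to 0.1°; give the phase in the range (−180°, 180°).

11.1 dB, -154.8°

At ω = 20 rad/s:
zero (1 + j20·0.025) = 1 + j0.5 → |·| ≈ 1.118, ∠ ≈ 26.57°
zero (1 + j20·0.01) = 1 + j0.2 → |·| ≈ 1.0198, ∠ ≈ 11.31°
pole (1 + j20·0.5) = 1 + j10 → |·| ≈ 10.05, ∠ ≈ 84.29°
pole (1 + j20·0.1) = 1 + j2 → |·| ≈ 2.2361, ∠ ≈ 63.43°
pole (1 + j20·0.05) = 1 + j1 → |·| ≈ 1.4142, ∠ ≈ 45.00°
|L| = 100 · 1.118 · 1.0198 / (10.05 · 2.2361 · 1.4142) ≈ 3.5875
Gain = 20 log₁₀(3.5875) ≈ 11.10 dB
∠L = (26.57° + 11.31°) − (84.29° + 63.43° + 45.00°) = -154.84°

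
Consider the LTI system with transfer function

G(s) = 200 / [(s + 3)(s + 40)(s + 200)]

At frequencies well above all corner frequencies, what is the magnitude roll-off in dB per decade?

Each pole contributes −20 dB/decade at high frequency; each zero contributes +20 dB/decade.
Net: 0 zero(s) − 3 pole(s) → -60 dB/decade.

-60 dB/decade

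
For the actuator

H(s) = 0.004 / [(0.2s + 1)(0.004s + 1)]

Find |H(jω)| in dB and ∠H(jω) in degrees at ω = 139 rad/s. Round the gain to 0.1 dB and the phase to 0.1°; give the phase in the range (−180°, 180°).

-78.0 dB, -117.0°

At ω = 139 rad/s:
pole (1 + j139·0.2) = 1 + j27.8 → |·| ≈ 27.818, ∠ ≈ 87.94°
pole (1 + j139·0.004) = 1 + j0.556 → |·| ≈ 1.1442, ∠ ≈ 29.07°
|H| = 0.004 · 1 / (27.818 · 1.1442) ≈ 0.00012567
Gain = 20 log₁₀(0.00012567) ≈ -78.02 dB
∠H = (0°) − (87.94° + 29.07°) = -117.01°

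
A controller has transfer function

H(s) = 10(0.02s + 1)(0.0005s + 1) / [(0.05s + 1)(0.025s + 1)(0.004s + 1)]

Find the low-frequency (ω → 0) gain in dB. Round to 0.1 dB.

20.0 dB

H(0) = 10 · 1 / 1 = 10
20 log₁₀(10) ≈ 20.00 dB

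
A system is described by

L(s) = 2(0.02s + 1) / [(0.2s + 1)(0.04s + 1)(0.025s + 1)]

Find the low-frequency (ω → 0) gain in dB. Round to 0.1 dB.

L(0) = 2 · 1 / 1 = 2
20 log₁₀(2) ≈ 6.02 dB

6.0 dB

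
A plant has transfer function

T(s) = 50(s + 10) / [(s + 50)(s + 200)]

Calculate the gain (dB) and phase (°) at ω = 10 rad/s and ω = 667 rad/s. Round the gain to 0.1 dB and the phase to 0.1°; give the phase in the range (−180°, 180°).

At s = jω = j10:
zero (s+10): 10 + j10 → |·| = √(10²+10²) = √200 ≈ 14.142, ∠ = arctan(10/10) ≈ 45.00°
pole (s+50): 50 + j10 → |·| = √(50²+10²) = √2600 ≈ 50.99, ∠ = arctan(10/50) ≈ 11.31°
pole (s+200): 200 + j10 → |·| = √(200²+10²) = √40100 ≈ 200.25, ∠ = arctan(10/200) ≈ 2.86°
|T| = 50 · 14.142 / 10211 ≈ 0.069249
Gain = 20 log₁₀(0.069249) ≈ -23.19 dB
∠T = 45.00° − 14.17° = 30.83°

At s = jω = j667:
zero (s+10): 10 + j667 → |·| = √(10²+667²) = √444989 ≈ 667.07, ∠ = arctan(667/10) ≈ 89.14°
pole (s+50): 50 + j667 → |·| = √(50²+667²) = √447389 ≈ 668.87, ∠ = arctan(667/50) ≈ 85.71°
pole (s+200): 200 + j667 → |·| = √(200²+667²) = √484889 ≈ 696.34, ∠ = arctan(667/200) ≈ 73.31°
|T| = 50 · 667.07 / 4.6576e+05 ≈ 0.071611
Gain = 20 log₁₀(0.071611) ≈ -22.90 dB
∠T = 89.14° − 159.02° = -69.88°

ω = 10: -23.2 dB, 30.8°; ω = 667: -22.9 dB, -69.9°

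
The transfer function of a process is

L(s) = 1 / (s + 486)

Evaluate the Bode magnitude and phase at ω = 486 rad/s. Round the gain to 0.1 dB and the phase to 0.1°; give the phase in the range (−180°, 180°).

At s = jω = j486:
pole (s+486): 486 + j486 → |·| = √(486²+486²) = √472392 ≈ 687.31, ∠ = arctan(486/486) ≈ 45.00°
|L| = 1 / 687.31 ≈ 0.0014549
Gain = 20 log₁₀(0.0014549) ≈ -56.74 dB
∠L = 0.00° − 45.00° = -45.00°

-56.7 dB, -45.0°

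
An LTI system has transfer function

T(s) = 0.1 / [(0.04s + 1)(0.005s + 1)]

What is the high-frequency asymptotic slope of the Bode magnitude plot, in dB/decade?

Each pole contributes −20 dB/decade at high frequency; each zero contributes +20 dB/decade.
Net: 0 zero(s) − 2 pole(s) → -40 dB/decade.

-40 dB/decade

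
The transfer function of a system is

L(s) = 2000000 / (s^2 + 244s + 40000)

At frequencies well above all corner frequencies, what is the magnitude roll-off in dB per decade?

Each pole contributes −20 dB/decade at high frequency; each zero contributes +20 dB/decade.
Net: 0 zero(s) − 2 pole(s) → -40 dB/decade.

-40 dB/decade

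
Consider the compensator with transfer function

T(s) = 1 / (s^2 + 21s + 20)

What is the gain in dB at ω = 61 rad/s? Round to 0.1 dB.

Substitute s = j61:
Numerator: 1 = 1 + j0
Denominator: (j61)^2 + 21(j61) + 20 = -3701 + j1281
|N| = √(1² + 0²) ≈ 1, ∠N ≈ 0.00°
|D| = √(3701² + 1281²) ≈ 3916.4, ∠D ≈ 160.91°
|T| = 1 / 3916.4 ≈ 0.00025534
Gain = 20 log₁₀(0.00025534) ≈ -71.86 dB

-71.9 dB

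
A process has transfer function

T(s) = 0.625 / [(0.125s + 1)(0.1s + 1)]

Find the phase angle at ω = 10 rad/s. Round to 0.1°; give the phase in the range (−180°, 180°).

At ω = 10 rad/s:
pole (1 + j10·0.125) = 1 + j1.25 → |·| ≈ 1.6008, ∠ ≈ 51.34°
pole (1 + j10·0.1) = 1 + j1 → |·| ≈ 1.4142, ∠ ≈ 45.00°
∠T = (0°) − (51.34° + 45.00°) = -96.34°

-96.3°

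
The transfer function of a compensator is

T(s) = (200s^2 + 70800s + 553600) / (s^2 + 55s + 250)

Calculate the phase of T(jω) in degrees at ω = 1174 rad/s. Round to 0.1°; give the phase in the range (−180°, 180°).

-14.1°

Substitute s = j1174:
Numerator: 200(j1174)^2 + 70800(j1174) + 553600 = -275101600 + j83119200
Denominator: (j1174)^2 + 55(j1174) + 250 = -1378026 + j64570
|N| = √(275101600² + 83119200²) ≈ 2.8738e+08, ∠N ≈ 163.19°
|D| = √(1378026² + 64570²) ≈ 1.3795e+06, ∠D ≈ 177.32°
∠T = 163.19° − 177.32° = -14.13°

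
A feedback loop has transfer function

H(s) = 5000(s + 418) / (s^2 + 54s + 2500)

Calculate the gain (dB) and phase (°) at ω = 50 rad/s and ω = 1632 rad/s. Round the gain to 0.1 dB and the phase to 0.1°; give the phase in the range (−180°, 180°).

ω = 50: 57.8 dB, -83.2°; ω = 1632: 10.0 dB, -102.5°

At s = jω = j50:
zero (s+418): 418 + j50 → |·| = √(418²+50²) = √177224 ≈ 420.98, ∠ = arctan(50/418) ≈ 6.82°
quadratic: (j50)² + 54·j50 + 2500 = 0 + j2700 → |·| ≈ 2700, ∠ ≈ 90.00°
|H| = 5000 · 420.98 / 2700 ≈ 779.59
Gain = 20 log₁₀(779.59) ≈ 57.84 dB
∠H = 6.82° − 90.00° = -83.18°

At s = jω = j1632:
zero (s+418): 418 + j1632 → |·| = √(418²+1632²) = √2838148 ≈ 1684.7, ∠ = arctan(1632/418) ≈ 75.63°
quadratic: (j1632)² + 54·j1632 + 2500 = -2660924 + j88128 → |·| ≈ 2.6624e+06, ∠ ≈ 178.10°
|H| = 5000 · 1684.7 / 2.6624e+06 ≈ 3.1639
Gain = 20 log₁₀(3.1639) ≈ 10.00 dB
∠H = 75.63° − 178.10° = -102.47°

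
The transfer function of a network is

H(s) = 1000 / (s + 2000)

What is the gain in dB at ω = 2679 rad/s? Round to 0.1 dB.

-10.5 dB

Substitute s = j2679:
Numerator: 1000 = 1000 + j0
Denominator: (j2679) + 2000 = 2000 + j2679
|N| = √(1000² + 0²) ≈ 1000, ∠N ≈ 0.00°
|D| = √(2000² + 2679²) ≈ 3343.2, ∠D ≈ 53.26°
|H| = 1000 / 3343.2 ≈ 0.29911
Gain = 20 log₁₀(0.29911) ≈ -10.48 dB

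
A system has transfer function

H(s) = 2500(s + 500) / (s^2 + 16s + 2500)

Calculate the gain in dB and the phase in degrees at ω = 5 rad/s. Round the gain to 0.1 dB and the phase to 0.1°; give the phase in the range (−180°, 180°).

At s = jω = j5:
zero (s+500): 500 + j5 → |·| = √(500²+5²) = √250025 ≈ 500.02, ∠ = arctan(5/500) ≈ 0.57°
quadratic: (j5)² + 16·j5 + 2500 = 2475 + j80 → |·| ≈ 2476.3, ∠ ≈ 1.85°
|H| = 2500 · 500.02 / 2476.3 ≈ 504.81
Gain = 20 log₁₀(504.81) ≈ 54.06 dB
∠H = 0.57° − 1.85° = -1.28°

54.1 dB, -1.3°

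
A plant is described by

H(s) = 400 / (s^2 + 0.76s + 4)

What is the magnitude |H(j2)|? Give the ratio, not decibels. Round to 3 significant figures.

263

At s = jω = j2:
quadratic: (j2)² + 0.76·j2 + 4 = 0 + j1.52 → |·| ≈ 1.52, ∠ ≈ 90.00°
|H| = 400 / 1.52 ≈ 263.16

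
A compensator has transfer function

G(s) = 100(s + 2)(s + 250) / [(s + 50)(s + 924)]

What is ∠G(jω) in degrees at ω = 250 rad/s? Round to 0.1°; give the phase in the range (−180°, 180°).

40.7°

At s = jω = j250:
zero (s+2): 2 + j250 → |·| = √(2²+250²) = √62504 ≈ 250.01, ∠ = arctan(250/2) ≈ 89.54°
zero (s+250): 250 + j250 → |·| = √(250²+250²) = √125000 ≈ 353.55, ∠ = arctan(250/250) ≈ 45.00°
pole (s+50): 50 + j250 → |·| = √(50²+250²) = √65000 ≈ 254.95, ∠ = arctan(250/50) ≈ 78.69°
pole (s+924): 924 + j250 → |·| = √(924²+250²) = √916276 ≈ 957.22, ∠ = arctan(250/924) ≈ 15.14°
∠G = 134.54° − 93.83° = 40.71°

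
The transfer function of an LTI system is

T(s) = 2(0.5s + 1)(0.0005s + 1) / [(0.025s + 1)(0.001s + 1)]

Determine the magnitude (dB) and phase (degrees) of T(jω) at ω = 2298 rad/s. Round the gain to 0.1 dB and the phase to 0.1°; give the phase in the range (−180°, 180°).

At ω = 2298 rad/s:
zero (1 + j2298·0.5) = 1 + j1149 → |·| ≈ 1149, ∠ ≈ 89.95°
zero (1 + j2298·0.0005) = 1 + j1.149 → |·| ≈ 1.5232, ∠ ≈ 48.97°
pole (1 + j2298·0.025) = 1 + j57.45 → |·| ≈ 57.459, ∠ ≈ 89.00°
pole (1 + j2298·0.001) = 1 + j2.298 → |·| ≈ 2.5062, ∠ ≈ 66.48°
|T| = 2 · 1149 · 1.5232 / (57.459 · 2.5062) ≈ 24.307
Gain = 20 log₁₀(24.307) ≈ 27.71 dB
∠T = (89.95° + 48.97°) − (89.00° + 66.48°) = -16.56°

27.7 dB, -16.6°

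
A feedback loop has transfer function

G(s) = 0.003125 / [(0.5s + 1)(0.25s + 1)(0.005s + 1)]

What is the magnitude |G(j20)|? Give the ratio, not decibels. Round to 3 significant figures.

6.07e-05

At ω = 20 rad/s:
pole (1 + j20·0.5) = 1 + j10 → |·| ≈ 10.05, ∠ ≈ 84.29°
pole (1 + j20·0.25) = 1 + j5 → |·| ≈ 5.099, ∠ ≈ 78.69°
pole (1 + j20·0.005) = 1 + j0.1 → |·| ≈ 1.005, ∠ ≈ 5.71°
|G| = 0.003125 · 1 / (10.05 · 5.099 · 1.005) ≈ 6.0678e-05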